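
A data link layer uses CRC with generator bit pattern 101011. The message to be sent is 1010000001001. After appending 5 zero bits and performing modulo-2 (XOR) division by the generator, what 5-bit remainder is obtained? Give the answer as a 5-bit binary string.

Append 5 zeros: 101000000100100000. Divide by 101011 (XOR where the leading bit is 1):
  pos 0: 101000 XOR 101011 = 000011
  pos 4: 110001 XOR 101011 = 011010
  pos 5: 110100 XOR 101011 = 011111
  pos 6: 111110 XOR 101011 = 010101
  pos 7: 101011 XOR 101011 = 000000
Remainder (last 5 bits) = 00000. This is the CRC / FCS.

00000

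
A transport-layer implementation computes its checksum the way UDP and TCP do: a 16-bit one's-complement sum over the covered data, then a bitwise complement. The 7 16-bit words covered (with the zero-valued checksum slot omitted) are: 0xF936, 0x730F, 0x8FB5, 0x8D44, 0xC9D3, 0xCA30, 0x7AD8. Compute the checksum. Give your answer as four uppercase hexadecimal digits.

67E2

One's-complement addition (fold any carry out of bit 15 back into bit 0):
  0xF936 + 0x730F = 0x16C45 → wrap carry → 0x6C46
  0x6C46 + 0x8FB5 = 0x0FBFB
  0xFBFB + 0x8D44 = 0x1893F → wrap carry → 0x8940
  0x8940 + 0xC9D3 = 0x15313 → wrap carry → 0x5314
  0x5314 + 0xCA30 = 0x11D44 → wrap carry → 0x1D45
  0x1D45 + 0x7AD8 = 0x0981D
One's-complement sum = 0x981D.
Checksum = ~0x981D & 0xFFFF = 0x67E2.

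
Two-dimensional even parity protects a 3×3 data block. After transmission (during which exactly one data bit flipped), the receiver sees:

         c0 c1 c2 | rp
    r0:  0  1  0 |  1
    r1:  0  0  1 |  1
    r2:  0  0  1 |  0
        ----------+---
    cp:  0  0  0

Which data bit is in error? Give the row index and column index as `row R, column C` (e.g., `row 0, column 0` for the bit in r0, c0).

row 2, column 1

Recompute each row's even parity and compare to rp:
  r0: data parity 1, sent rp 1 → ok
  r1: data parity 1, sent rp 1 → ok
  r2: data parity 1, sent rp 0 → mismatch
Recompute each column's even parity and compare to cp:
  c0: data parity 0, sent cp 0 → ok
  c1: data parity 1, sent cp 0 → mismatch
  c2: data parity 0, sent cp 0 → ok
Exactly one row (r2) and one column (c1) fail → the flipped bit is at their intersection.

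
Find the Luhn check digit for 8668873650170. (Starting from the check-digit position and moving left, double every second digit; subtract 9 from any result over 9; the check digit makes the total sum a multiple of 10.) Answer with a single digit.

0

Partial digits right→left: 0 7 1 0 5 6 3 7 8 8 6 6 8
Double every second digit counting from the check-digit position (so the 1st, 3rd, 5th, ... of the partial from the right).
  doubled (with −9 where >9): 0 2 1 6 7 3 7 → sum 26
  kept as-is: 7 0 6 7 8 6 → sum 34
Total = 26 + 34 = 60.
Check digit = (10 − (60 mod 10)) mod 10 = 0.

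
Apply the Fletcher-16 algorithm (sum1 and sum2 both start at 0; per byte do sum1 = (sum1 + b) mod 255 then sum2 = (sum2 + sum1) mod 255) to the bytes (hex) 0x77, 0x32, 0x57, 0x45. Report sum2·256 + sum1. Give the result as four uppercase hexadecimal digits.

Running sums (mod 255):
  after byte 0 (0x77): sum1=119, sum2=119
  after byte 1 (0x32): sum1=169, sum2=33
  after byte 2 (0x57): sum1=1, sum2=34
  after byte 3 (0x45): sum1=70, sum2=104
Checksum = sum2·256 + sum1 = 104·256 + 70 = 26694 = 0x6846.

6846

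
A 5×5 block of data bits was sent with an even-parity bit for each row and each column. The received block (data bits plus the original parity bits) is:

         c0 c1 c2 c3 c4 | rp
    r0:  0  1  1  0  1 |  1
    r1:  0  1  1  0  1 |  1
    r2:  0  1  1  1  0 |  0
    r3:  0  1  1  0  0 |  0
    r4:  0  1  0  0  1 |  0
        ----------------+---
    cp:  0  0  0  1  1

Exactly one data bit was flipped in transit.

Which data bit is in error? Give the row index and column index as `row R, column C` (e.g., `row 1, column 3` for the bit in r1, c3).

row 2, column 1

Recompute each row's even parity and compare to rp:
  r0: data parity 1, sent rp 1 → ok
  r1: data parity 1, sent rp 1 → ok
  r2: data parity 1, sent rp 0 → mismatch
  r3: data parity 0, sent rp 0 → ok
  r4: data parity 0, sent rp 0 → ok
Recompute each column's even parity and compare to cp:
  c0: data parity 0, sent cp 0 → ok
  c1: data parity 1, sent cp 0 → mismatch
  c2: data parity 0, sent cp 0 → ok
  c3: data parity 1, sent cp 1 → ok
  c4: data parity 1, sent cp 1 → ok
Exactly one row (r2) and one column (c1) fail → the flipped bit is at their intersection.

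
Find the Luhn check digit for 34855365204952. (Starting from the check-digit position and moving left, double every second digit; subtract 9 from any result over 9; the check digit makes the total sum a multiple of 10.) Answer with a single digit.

8

Partial digits right→left: 2 5 9 4 0 2 5 6 3 5 5 8 4 3
Double every second digit counting from the check-digit position (so the 1st, 3rd, 5th, ... of the partial from the right).
  doubled (with −9 where >9): 4 9 0 1 6 1 8 → sum 29
  kept as-is: 5 4 2 6 5 8 3 → sum 33
Total = 29 + 33 = 62.
Check digit = (10 − (62 mod 10)) mod 10 = 8.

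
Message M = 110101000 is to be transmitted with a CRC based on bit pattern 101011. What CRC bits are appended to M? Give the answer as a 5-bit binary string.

11000

Append 5 zeros: 11010100000000. Divide by 101011 (XOR where the leading bit is 1):
  pos 0: 110101 XOR 101011 = 011110
  pos 1: 111100 XOR 101011 = 010111
  pos 2: 101110 XOR 101011 = 000101
  pos 5: 101000 XOR 101011 = 000011
Remainder (last 5 bits) = 11000. This is the CRC / FCS.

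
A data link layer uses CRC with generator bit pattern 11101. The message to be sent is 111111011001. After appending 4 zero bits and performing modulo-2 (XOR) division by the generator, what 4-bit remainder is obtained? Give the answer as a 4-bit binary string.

Append 4 zeros: 1111110110010000. Divide by 11101 (XOR where the leading bit is 1):
  pos 0: 11111 XOR 11101 = 00010
  pos 3: 10101 XOR 11101 = 01000
  pos 4: 10001 XOR 11101 = 01100
  pos 5: 11000 XOR 11101 = 00101
  pos 7: 10101 XOR 11101 = 01000
  pos 8: 10000 XOR 11101 = 01101
  pos 9: 11010 XOR 11101 = 00111
  pos 11: 11100 XOR 11101 = 00001
Remainder (last 4 bits) = 0001. This is the CRC / FCS.

0001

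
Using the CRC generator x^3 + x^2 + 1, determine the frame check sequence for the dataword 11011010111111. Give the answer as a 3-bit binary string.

Append 3 zeros: 11011010111111000. Divide by 1101 (XOR where the leading bit is 1):
  pos 0: 1101 XOR 1101 = 0000
  pos 4: 1010 XOR 1101 = 0111
  pos 5: 1111 XOR 1101 = 0010
  pos 7: 1011 XOR 1101 = 0110
  pos 8: 1101 XOR 1101 = 0000
  pos 12: 1100 XOR 1101 = 0001
Remainder (last 3 bits) = 010. This is the CRC / FCS.

010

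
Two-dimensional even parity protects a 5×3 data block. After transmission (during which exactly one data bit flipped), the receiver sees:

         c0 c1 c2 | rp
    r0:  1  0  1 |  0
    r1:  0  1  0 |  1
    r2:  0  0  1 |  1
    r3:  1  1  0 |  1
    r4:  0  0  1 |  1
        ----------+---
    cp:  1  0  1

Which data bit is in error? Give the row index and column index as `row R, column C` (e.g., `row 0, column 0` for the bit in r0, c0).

Recompute each row's even parity and compare to rp:
  r0: data parity 0, sent rp 0 → ok
  r1: data parity 1, sent rp 1 → ok
  r2: data parity 1, sent rp 1 → ok
  r3: data parity 0, sent rp 1 → mismatch
  r4: data parity 1, sent rp 1 → ok
Recompute each column's even parity and compare to cp:
  c0: data parity 0, sent cp 1 → mismatch
  c1: data parity 0, sent cp 0 → ok
  c2: data parity 1, sent cp 1 → ok
Exactly one row (r3) and one column (c0) fail → the flipped bit is at their intersection.

row 3, column 0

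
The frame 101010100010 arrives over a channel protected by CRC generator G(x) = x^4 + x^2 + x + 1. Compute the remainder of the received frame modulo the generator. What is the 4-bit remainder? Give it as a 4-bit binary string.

1110

Modulo-2 division of 101010100010 by 10111:
  pos 0: 10101 XOR 10111 = 00010
  pos 3: 10010 XOR 10111 = 00101
  pos 5: 10100 XOR 10111 = 00011
Remainder = 1110 (nonzero — an error is detected).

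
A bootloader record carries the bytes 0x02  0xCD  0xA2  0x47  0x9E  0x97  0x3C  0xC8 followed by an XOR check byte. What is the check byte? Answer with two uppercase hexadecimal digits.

D7

XOR the bytes together:
  start with 0x02
  0x02 ⊕ 0xCD = 0xCF
  0xCF ⊕ 0xA2 = 0x6D
  0x6D ⊕ 0x47 = 0x2A
  0x2A ⊕ 0x9E = 0xB4
  0xB4 ⊕ 0x97 = 0x23
  0x23 ⊕ 0x3C = 0x1F
  0x1F ⊕ 0xC8 = 0xD7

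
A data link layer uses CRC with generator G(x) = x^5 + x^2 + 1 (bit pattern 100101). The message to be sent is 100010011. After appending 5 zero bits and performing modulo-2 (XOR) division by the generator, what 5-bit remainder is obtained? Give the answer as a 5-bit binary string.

01001

Append 5 zeros: 10001001100000. Divide by 100101 (XOR where the leading bit is 1):
  pos 0: 100010 XOR 100101 = 000111
  pos 3: 111011 XOR 100101 = 011110
  pos 4: 111100 XOR 100101 = 011001
  pos 5: 110010 XOR 100101 = 010111
  pos 6: 101110 XOR 100101 = 001011
  pos 8: 101100 XOR 100101 = 001001
Remainder (last 5 bits) = 01001. This is the CRC / FCS.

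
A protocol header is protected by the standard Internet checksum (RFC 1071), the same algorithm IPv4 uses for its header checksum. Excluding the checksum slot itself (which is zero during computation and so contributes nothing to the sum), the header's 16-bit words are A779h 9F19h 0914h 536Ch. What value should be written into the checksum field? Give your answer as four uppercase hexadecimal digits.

One's-complement addition (fold any carry out of bit 15 back into bit 0):
  0xA779 + 0x9F19 = 0x14692 → wrap carry → 0x4693
  0x4693 + 0x0914 = 0x04FA7
  0x4FA7 + 0x536C = 0x0A313
One's-complement sum = 0xA313.
Checksum = ~0xA313 & 0xFFFF = 0x5CEC.

5CEC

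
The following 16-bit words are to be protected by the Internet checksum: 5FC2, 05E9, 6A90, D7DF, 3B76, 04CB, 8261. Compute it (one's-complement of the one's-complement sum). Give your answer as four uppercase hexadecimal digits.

One's-complement addition (fold any carry out of bit 15 back into bit 0):
  0x5FC2 + 0x05E9 = 0x065AB
  0x65AB + 0x6A90 = 0x0D03B
  0xD03B + 0xD7DF = 0x1A81A → wrap carry → 0xA81B
  0xA81B + 0x3B76 = 0x0E391
  0xE391 + 0x04CB = 0x0E85C
  0xE85C + 0x8261 = 0x16ABD → wrap carry → 0x6ABE
One's-complement sum = 0x6ABE.
Checksum = ~0x6ABE & 0xFFFF = 0x9541.

9541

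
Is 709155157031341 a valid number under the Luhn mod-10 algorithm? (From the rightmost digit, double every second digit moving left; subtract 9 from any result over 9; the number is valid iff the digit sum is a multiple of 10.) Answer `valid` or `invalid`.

valid

From the right, keep odd positions and double even positions (subtract 9 from any doubled value over 9):
  doubled (positions 2,4,...): 8 2 0 1 1 2 0 → sum 14
  kept (positions 1,3,...): 1 3 3 7 1 5 9 7 → sum 36
Total = 50.
50 mod 10 = 0, so the number is valid.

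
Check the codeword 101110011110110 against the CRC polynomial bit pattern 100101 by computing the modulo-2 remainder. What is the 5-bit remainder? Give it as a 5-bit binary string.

Modulo-2 division of 101110011110110 by 100101:
  pos 0: 101110 XOR 100101 = 001011
  pos 2: 101101 XOR 100101 = 001000
  pos 4: 100011 XOR 100101 = 000110
  pos 7: 110101 XOR 100101 = 010000
  pos 8: 100001 XOR 100101 = 000100
Remainder = 01000 (nonzero — an error is detected).

01000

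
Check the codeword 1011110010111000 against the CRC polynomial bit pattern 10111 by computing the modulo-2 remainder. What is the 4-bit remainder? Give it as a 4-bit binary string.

Modulo-2 division of 1011110010111000 by 10111:
  pos 0: 10111 XOR 10111 = 00000
  pos 5: 10010 XOR 10111 = 00101
  pos 7: 10111 XOR 10111 = 00000
Remainder = 1000 (nonzero — an error is detected).

1000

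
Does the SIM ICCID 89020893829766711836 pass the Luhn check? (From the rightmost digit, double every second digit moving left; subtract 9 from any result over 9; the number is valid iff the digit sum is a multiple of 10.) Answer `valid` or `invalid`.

From the right, keep odd positions and double even positions (subtract 9 from any doubled value over 9):
  doubled (positions 2,4,...): 6 2 5 3 9 7 9 0 0 7 → sum 48
  kept (positions 1,3,...): 6 8 1 6 7 2 3 8 2 9 → sum 52
Total = 100.
100 mod 10 = 0, so the number is valid.

valid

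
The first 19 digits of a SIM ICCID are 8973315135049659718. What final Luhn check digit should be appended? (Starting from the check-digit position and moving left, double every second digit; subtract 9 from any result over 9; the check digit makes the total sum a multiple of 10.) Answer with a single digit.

4

Partial digits right→left: 8 1 7 9 5 6 9 4 0 5 3 1 5 1 3 3 7 9 8
Double every second digit counting from the check-digit position (so the 1st, 3rd, 5th, ... of the partial from the right).
  doubled (with −9 where >9): 7 5 1 9 0 6 1 6 5 7 → sum 47
  kept as-is: 1 9 6 4 5 1 1 3 9 → sum 39
Total = 47 + 39 = 86.
Check digit = (10 − (86 mod 10)) mod 10 = 4.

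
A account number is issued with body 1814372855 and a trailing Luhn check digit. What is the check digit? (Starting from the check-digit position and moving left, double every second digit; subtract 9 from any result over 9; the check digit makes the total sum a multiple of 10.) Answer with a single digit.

Partial digits right→left: 5 5 8 2 7 3 4 1 8 1
Double every second digit counting from the check-digit position (so the 1st, 3rd, 5th, ... of the partial from the right).
  doubled (with −9 where >9): 1 7 5 8 7 → sum 28
  kept as-is: 5 2 3 1 1 → sum 12
Total = 28 + 12 = 40.
Check digit = (10 − (40 mod 10)) mod 10 = 0.

0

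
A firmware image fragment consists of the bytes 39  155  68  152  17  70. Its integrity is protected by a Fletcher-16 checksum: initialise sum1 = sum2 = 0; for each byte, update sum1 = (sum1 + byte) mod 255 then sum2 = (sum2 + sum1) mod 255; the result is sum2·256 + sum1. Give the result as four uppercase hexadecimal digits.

Running sums (mod 255):
  after byte 0 (39): sum1=39, sum2=39
  after byte 1 (155): sum1=194, sum2=233
  after byte 2 (68): sum1=7, sum2=240
  after byte 3 (152): sum1=159, sum2=144
  after byte 4 (17): sum1=176, sum2=65
  after byte 5 (70): sum1=246, sum2=56
Checksum = sum2·256 + sum1 = 56·256 + 246 = 14582 = 0x38F6.

38F6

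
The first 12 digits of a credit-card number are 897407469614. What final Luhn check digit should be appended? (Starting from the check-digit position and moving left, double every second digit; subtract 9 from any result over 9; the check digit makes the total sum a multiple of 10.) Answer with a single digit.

Partial digits right→left: 4 1 6 9 6 4 7 0 4 7 9 8
Double every second digit counting from the check-digit position (so the 1st, 3rd, 5th, ... of the partial from the right).
  doubled (with −9 where >9): 8 3 3 5 8 9 → sum 36
  kept as-is: 1 9 4 0 7 8 → sum 29
Total = 36 + 29 = 65.
Check digit = (10 − (65 mod 10)) mod 10 = 5.

5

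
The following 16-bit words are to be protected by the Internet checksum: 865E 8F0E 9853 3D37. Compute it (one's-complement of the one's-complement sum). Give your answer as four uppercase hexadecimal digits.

1508

One's-complement addition (fold any carry out of bit 15 back into bit 0):
  0x865E + 0x8F0E = 0x1156C → wrap carry → 0x156D
  0x156D + 0x9853 = 0x0ADC0
  0xADC0 + 0x3D37 = 0x0EAF7
One's-complement sum = 0xEAF7.
Checksum = ~0xEAF7 & 0xFFFF = 0x1508.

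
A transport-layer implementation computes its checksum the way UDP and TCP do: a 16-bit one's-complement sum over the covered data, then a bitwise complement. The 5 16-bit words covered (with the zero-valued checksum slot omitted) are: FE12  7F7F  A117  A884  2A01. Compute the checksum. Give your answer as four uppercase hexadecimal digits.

0ED0

One's-complement addition (fold any carry out of bit 15 back into bit 0):
  0xFE12 + 0x7F7F = 0x17D91 → wrap carry → 0x7D92
  0x7D92 + 0xA117 = 0x11EA9 → wrap carry → 0x1EAA
  0x1EAA + 0xA884 = 0x0C72E
  0xC72E + 0x2A01 = 0x0F12F
One's-complement sum = 0xF12F.
Checksum = ~0xF12F & 0xFFFF = 0x0ED0.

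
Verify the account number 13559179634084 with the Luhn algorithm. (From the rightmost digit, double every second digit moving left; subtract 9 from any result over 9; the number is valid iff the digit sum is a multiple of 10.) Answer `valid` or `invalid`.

valid

From the right, keep odd positions and double even positions (subtract 9 from any doubled value over 9):
  doubled (positions 2,4,...): 7 8 3 5 9 1 2 → sum 35
  kept (positions 1,3,...): 4 0 3 9 1 5 3 → sum 25
Total = 60.
60 mod 10 = 0, so the number is valid.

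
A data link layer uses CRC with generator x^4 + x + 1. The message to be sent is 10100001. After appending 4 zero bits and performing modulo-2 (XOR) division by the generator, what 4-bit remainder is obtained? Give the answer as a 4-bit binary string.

0111

Append 4 zeros: 101000010000. Divide by 10011 (XOR where the leading bit is 1):
  pos 0: 10100 XOR 10011 = 00111
  pos 2: 11100 XOR 10011 = 01111
  pos 3: 11111 XOR 10011 = 01100
  pos 4: 11000 XOR 10011 = 01011
  pos 5: 10110 XOR 10011 = 00101
  pos 7: 10100 XOR 10011 = 00111
Remainder (last 4 bits) = 0111. This is the CRC / FCS.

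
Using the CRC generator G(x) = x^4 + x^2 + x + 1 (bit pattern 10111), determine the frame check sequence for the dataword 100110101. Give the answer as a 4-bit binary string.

Append 4 zeros: 1001101010000. Divide by 10111 (XOR where the leading bit is 1):
  pos 0: 10011 XOR 10111 = 00100
  pos 2: 10001 XOR 10111 = 00110
  pos 4: 11001 XOR 10111 = 01110
  pos 5: 11100 XOR 10111 = 01011
  pos 6: 10110 XOR 10111 = 00001
Remainder (last 4 bits) = 0100. This is the CRC / FCS.

0100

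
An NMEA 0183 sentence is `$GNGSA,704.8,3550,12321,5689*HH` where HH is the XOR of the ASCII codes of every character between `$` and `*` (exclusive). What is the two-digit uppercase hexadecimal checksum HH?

XOR the ASCII codes of the payload characters:
  'G' = 0x47 → acc = 0x47
  'N' = 0x4E → acc = 0x09
  'G' = 0x47 → acc = 0x4E
  'S' = 0x53 → acc = 0x1D
  'A' = 0x41 → acc = 0x5C
  ',' = 0x2C → acc = 0x70
  '7' = 0x37 → acc = 0x47
  '0' = 0x30 → acc = 0x77
  '4' = 0x34 → acc = 0x43
  '.' = 0x2E → acc = 0x6D
  '8' = 0x38 → acc = 0x55
  ',' = 0x2C → acc = 0x79
  '3' = 0x33 → acc = 0x4A
  '5' = 0x35 → acc = 0x7F
  '5' = 0x35 → acc = 0x4A
  '0' = 0x30 → acc = 0x7A
  ',' = 0x2C → acc = 0x56
  '1' = 0x31 → acc = 0x67
  '2' = 0x32 → acc = 0x55
  '3' = 0x33 → acc = 0x66
  '2' = 0x32 → acc = 0x54
  '1' = 0x31 → acc = 0x65
  ',' = 0x2C → acc = 0x49
  '5' = 0x35 → acc = 0x7C
  '6' = 0x36 → acc = 0x4A
  '8' = 0x38 → acc = 0x72
  '9' = 0x39 → acc = 0x4B
Checksum = 0x4B.

4B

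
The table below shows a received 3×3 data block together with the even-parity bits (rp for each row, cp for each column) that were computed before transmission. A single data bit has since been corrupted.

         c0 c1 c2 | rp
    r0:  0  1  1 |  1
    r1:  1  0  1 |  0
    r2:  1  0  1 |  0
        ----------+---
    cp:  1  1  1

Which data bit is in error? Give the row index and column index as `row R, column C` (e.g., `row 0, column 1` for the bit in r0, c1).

row 0, column 0

Recompute each row's even parity and compare to rp:
  r0: data parity 0, sent rp 1 → mismatch
  r1: data parity 0, sent rp 0 → ok
  r2: data parity 0, sent rp 0 → ok
Recompute each column's even parity and compare to cp:
  c0: data parity 0, sent cp 1 → mismatch
  c1: data parity 1, sent cp 1 → ok
  c2: data parity 1, sent cp 1 → ok
Exactly one row (r0) and one column (c0) fail → the flipped bit is at their intersection.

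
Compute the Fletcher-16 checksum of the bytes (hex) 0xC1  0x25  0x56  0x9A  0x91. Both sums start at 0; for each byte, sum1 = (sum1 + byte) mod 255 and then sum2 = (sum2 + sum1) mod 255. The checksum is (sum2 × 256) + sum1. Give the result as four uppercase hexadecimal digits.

2769

Running sums (mod 255):
  after byte 0 (0xC1): sum1=193, sum2=193
  after byte 1 (0x25): sum1=230, sum2=168
  after byte 2 (0x56): sum1=61, sum2=229
  after byte 3 (0x9A): sum1=215, sum2=189
  after byte 4 (0x91): sum1=105, sum2=39
Checksum = sum2·256 + sum1 = 39·256 + 105 = 10089 = 0x2769.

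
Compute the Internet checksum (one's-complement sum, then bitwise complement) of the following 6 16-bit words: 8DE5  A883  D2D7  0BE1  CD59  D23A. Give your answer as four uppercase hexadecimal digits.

4B49

One's-complement addition (fold any carry out of bit 15 back into bit 0):
  0x8DE5 + 0xA883 = 0x13668 → wrap carry → 0x3669
  0x3669 + 0xD2D7 = 0x10940 → wrap carry → 0x0941
  0x0941 + 0x0BE1 = 0x01522
  0x1522 + 0xCD59 = 0x0E27B
  0xE27B + 0xD23A = 0x1B4B5 → wrap carry → 0xB4B6
One's-complement sum = 0xB4B6.
Checksum = ~0xB4B6 & 0xFFFF = 0x4B49.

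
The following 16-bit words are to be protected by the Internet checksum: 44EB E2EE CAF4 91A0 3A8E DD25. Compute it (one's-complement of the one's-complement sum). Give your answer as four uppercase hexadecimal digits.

63DC

One's-complement addition (fold any carry out of bit 15 back into bit 0):
  0x44EB + 0xE2EE = 0x127D9 → wrap carry → 0x27DA
  0x27DA + 0xCAF4 = 0x0F2CE
  0xF2CE + 0x91A0 = 0x1846E → wrap carry → 0x846F
  0x846F + 0x3A8E = 0x0BEFD
  0xBEFD + 0xDD25 = 0x19C22 → wrap carry → 0x9C23
One's-complement sum = 0x9C23.
Checksum = ~0x9C23 & 0xFFFF = 0x63DC.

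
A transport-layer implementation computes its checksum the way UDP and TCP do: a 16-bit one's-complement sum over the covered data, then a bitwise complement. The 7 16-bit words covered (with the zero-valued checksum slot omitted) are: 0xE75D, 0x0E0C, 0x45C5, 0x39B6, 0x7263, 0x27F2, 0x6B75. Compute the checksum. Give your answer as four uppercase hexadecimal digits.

854F

One's-complement addition (fold any carry out of bit 15 back into bit 0):
  0xE75D + 0x0E0C = 0x0F569
  0xF569 + 0x45C5 = 0x13B2E → wrap carry → 0x3B2F
  0x3B2F + 0x39B6 = 0x074E5
  0x74E5 + 0x7263 = 0x0E748
  0xE748 + 0x27F2 = 0x10F3A → wrap carry → 0x0F3B
  0x0F3B + 0x6B75 = 0x07AB0
One's-complement sum = 0x7AB0.
Checksum = ~0x7AB0 & 0xFFFF = 0x854F.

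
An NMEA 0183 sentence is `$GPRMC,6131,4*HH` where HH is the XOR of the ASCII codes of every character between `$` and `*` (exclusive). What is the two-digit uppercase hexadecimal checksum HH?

7A

XOR the ASCII codes of the payload characters:
  'G' = 0x47 → acc = 0x47
  'P' = 0x50 → acc = 0x17
  'R' = 0x52 → acc = 0x45
  'M' = 0x4D → acc = 0x08
  'C' = 0x43 → acc = 0x4B
  ',' = 0x2C → acc = 0x67
  '6' = 0x36 → acc = 0x51
  '1' = 0x31 → acc = 0x60
  '3' = 0x33 → acc = 0x53
  '1' = 0x31 → acc = 0x62
  ',' = 0x2C → acc = 0x4E
  '4' = 0x34 → acc = 0x7A
Checksum = 0x7A.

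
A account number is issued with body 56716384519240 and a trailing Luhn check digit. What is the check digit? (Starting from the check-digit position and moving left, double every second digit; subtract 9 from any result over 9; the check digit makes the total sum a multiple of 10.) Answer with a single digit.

Partial digits right→left: 0 4 2 9 1 5 4 8 3 6 1 7 6 5
Double every second digit counting from the check-digit position (so the 1st, 3rd, 5th, ... of the partial from the right).
  doubled (with −9 where >9): 0 4 2 8 6 2 3 → sum 25
  kept as-is: 4 9 5 8 6 7 5 → sum 44
Total = 25 + 44 = 69.
Check digit = (10 − (69 mod 10)) mod 10 = 1.

1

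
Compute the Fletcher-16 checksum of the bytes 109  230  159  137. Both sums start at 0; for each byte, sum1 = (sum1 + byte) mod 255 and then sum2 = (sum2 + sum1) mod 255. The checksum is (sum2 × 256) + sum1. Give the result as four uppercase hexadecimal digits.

337D

Running sums (mod 255):
  after byte 0 (109): sum1=109, sum2=109
  after byte 1 (230): sum1=84, sum2=193
  after byte 2 (159): sum1=243, sum2=181
  after byte 3 (137): sum1=125, sum2=51
Checksum = sum2·256 + sum1 = 51·256 + 125 = 13181 = 0x337D.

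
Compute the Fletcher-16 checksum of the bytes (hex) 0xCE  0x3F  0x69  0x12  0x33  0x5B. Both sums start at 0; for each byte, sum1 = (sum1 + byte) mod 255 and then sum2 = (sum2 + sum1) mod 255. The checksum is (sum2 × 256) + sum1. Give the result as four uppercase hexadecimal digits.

B218

Running sums (mod 255):
  after byte 0 (0xCE): sum1=206, sum2=206
  after byte 1 (0x3F): sum1=14, sum2=220
  after byte 2 (0x69): sum1=119, sum2=84
  after byte 3 (0x12): sum1=137, sum2=221
  after byte 4 (0x33): sum1=188, sum2=154
  after byte 5 (0x5B): sum1=24, sum2=178
Checksum = sum2·256 + sum1 = 178·256 + 24 = 45592 = 0xB218.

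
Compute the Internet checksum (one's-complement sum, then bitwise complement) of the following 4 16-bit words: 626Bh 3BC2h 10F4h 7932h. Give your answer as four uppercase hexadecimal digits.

D7AB

One's-complement addition (fold any carry out of bit 15 back into bit 0):
  0x626B + 0x3BC2 = 0x09E2D
  0x9E2D + 0x10F4 = 0x0AF21
  0xAF21 + 0x7932 = 0x12853 → wrap carry → 0x2854
One's-complement sum = 0x2854.
Checksum = ~0x2854 & 0xFFFF = 0xD7AB.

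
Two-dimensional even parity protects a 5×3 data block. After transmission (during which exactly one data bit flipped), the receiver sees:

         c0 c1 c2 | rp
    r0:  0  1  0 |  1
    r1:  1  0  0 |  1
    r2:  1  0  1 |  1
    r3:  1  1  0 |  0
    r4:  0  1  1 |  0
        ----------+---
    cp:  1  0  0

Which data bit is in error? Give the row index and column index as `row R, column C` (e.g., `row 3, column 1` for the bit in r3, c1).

Recompute each row's even parity and compare to rp:
  r0: data parity 1, sent rp 1 → ok
  r1: data parity 1, sent rp 1 → ok
  r2: data parity 0, sent rp 1 → mismatch
  r3: data parity 0, sent rp 0 → ok
  r4: data parity 0, sent rp 0 → ok
Recompute each column's even parity and compare to cp:
  c0: data parity 1, sent cp 1 → ok
  c1: data parity 1, sent cp 0 → mismatch
  c2: data parity 0, sent cp 0 → ok
Exactly one row (r2) and one column (c1) fail → the flipped bit is at their intersection.

row 2, column 1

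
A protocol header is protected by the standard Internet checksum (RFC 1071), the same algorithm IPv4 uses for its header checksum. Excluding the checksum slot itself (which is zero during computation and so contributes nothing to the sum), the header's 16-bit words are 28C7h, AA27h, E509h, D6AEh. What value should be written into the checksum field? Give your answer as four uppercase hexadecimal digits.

One's-complement addition (fold any carry out of bit 15 back into bit 0):
  0x28C7 + 0xAA27 = 0x0D2EE
  0xD2EE + 0xE509 = 0x1B7F7 → wrap carry → 0xB7F8
  0xB7F8 + 0xD6AE = 0x18EA6 → wrap carry → 0x8EA7
One's-complement sum = 0x8EA7.
Checksum = ~0x8EA7 & 0xFFFF = 0x7158.

7158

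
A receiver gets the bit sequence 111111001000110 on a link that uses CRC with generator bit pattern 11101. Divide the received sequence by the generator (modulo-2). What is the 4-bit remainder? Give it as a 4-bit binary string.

0001

Modulo-2 division of 111111001000110 by 11101:
  pos 0: 11111 XOR 11101 = 00010
  pos 3: 10100 XOR 11101 = 01001
  pos 4: 10011 XOR 11101 = 01110
  pos 5: 11100 XOR 11101 = 00001
  pos 9: 10011 XOR 11101 = 01110
  pos 10: 11100 XOR 11101 = 00001
Remainder = 0001 (nonzero — an error is detected).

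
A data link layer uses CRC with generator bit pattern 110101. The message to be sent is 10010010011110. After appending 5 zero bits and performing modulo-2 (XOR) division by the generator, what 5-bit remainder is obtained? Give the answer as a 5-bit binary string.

01110

Append 5 zeros: 1001001001111000000. Divide by 110101 (XOR where the leading bit is 1):
  pos 0: 100100 XOR 110101 = 010001
  pos 1: 100011 XOR 110101 = 010110
  pos 2: 101100 XOR 110101 = 011001
  pos 3: 110010 XOR 110101 = 000111
  pos 6: 111111 XOR 110101 = 001010
  pos 8: 101010 XOR 110101 = 011111
  pos 9: 111110 XOR 110101 = 001011
  pos 11: 101100 XOR 110101 = 011001
  pos 12: 110010 XOR 110101 = 000111
Remainder (last 5 bits) = 01110. This is the CRC / FCS.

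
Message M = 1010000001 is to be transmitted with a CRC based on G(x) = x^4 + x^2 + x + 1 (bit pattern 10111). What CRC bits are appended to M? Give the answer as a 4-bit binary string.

Append 4 zeros: 10100000010000. Divide by 10111 (XOR where the leading bit is 1):
  pos 0: 10100 XOR 10111 = 00011
  pos 3: 11000 XOR 10111 = 01111
  pos 4: 11110 XOR 10111 = 01001
  pos 5: 10011 XOR 10111 = 00100
  pos 7: 10000 XOR 10111 = 00111
  pos 9: 11100 XOR 10111 = 01011
Remainder (last 4 bits) = 1011. This is the CRC / FCS.

1011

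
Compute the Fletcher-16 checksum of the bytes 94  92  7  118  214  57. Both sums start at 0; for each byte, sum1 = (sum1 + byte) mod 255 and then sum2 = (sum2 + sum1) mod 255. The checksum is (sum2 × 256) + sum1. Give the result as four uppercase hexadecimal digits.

6A48

Running sums (mod 255):
  after byte 0 (94): sum1=94, sum2=94
  after byte 1 (92): sum1=186, sum2=25
  after byte 2 (7): sum1=193, sum2=218
  after byte 3 (118): sum1=56, sum2=19
  after byte 4 (214): sum1=15, sum2=34
  after byte 5 (57): sum1=72, sum2=106
Checksum = sum2·256 + sum1 = 106·256 + 72 = 27208 = 0x6A48.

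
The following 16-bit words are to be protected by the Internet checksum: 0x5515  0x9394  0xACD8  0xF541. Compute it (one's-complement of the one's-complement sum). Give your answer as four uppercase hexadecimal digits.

One's-complement addition (fold any carry out of bit 15 back into bit 0):
  0x5515 + 0x9394 = 0x0E8A9
  0xE8A9 + 0xACD8 = 0x19581 → wrap carry → 0x9582
  0x9582 + 0xF541 = 0x18AC3 → wrap carry → 0x8AC4
One's-complement sum = 0x8AC4.
Checksum = ~0x8AC4 & 0xFFFF = 0x753B.

753B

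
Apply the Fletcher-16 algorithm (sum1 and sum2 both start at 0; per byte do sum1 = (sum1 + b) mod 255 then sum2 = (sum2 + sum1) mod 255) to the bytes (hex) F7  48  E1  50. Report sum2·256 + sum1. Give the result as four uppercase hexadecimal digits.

Running sums (mod 255):
  after byte 0 (F7): sum1=247, sum2=247
  after byte 1 (48): sum1=64, sum2=56
  after byte 2 (E1): sum1=34, sum2=90
  after byte 3 (50): sum1=114, sum2=204
Checksum = sum2·256 + sum1 = 204·256 + 114 = 52338 = 0xCC72.

CC72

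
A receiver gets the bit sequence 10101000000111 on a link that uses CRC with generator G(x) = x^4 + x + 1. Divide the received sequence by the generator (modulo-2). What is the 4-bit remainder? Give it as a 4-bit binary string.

Modulo-2 division of 10101000000111 by 10011:
  pos 0: 10101 XOR 10011 = 00110
  pos 2: 11000 XOR 10011 = 01011
  pos 3: 10110 XOR 10011 = 00101
  pos 5: 10100 XOR 10011 = 00111
  pos 7: 11101 XOR 10011 = 01110
  pos 8: 11101 XOR 10011 = 01110
  pos 9: 11101 XOR 10011 = 01110
Remainder = 1110 (nonzero — an error is detected).

1110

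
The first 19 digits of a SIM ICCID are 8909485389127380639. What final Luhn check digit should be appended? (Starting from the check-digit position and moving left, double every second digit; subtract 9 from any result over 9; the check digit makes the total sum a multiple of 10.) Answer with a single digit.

5

Partial digits right→left: 9 3 6 0 8 3 7 2 1 9 8 3 5 8 4 9 0 9 8
Double every second digit counting from the check-digit position (so the 1st, 3rd, 5th, ... of the partial from the right).
  doubled (with −9 where >9): 9 3 7 5 2 7 1 8 0 7 → sum 49
  kept as-is: 3 0 3 2 9 3 8 9 9 → sum 46
Total = 49 + 46 = 95.
Check digit = (10 − (95 mod 10)) mod 10 = 5.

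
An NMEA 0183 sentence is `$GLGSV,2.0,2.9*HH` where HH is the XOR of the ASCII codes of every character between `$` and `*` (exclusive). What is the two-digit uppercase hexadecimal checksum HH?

40

XOR the ASCII codes of the payload characters:
  'G' = 0x47 → acc = 0x47
  'L' = 0x4C → acc = 0x0B
  'G' = 0x47 → acc = 0x4C
  'S' = 0x53 → acc = 0x1F
  'V' = 0x56 → acc = 0x49
  ',' = 0x2C → acc = 0x65
  '2' = 0x32 → acc = 0x57
  '.' = 0x2E → acc = 0x79
  '0' = 0x30 → acc = 0x49
  ',' = 0x2C → acc = 0x65
  '2' = 0x32 → acc = 0x57
  '.' = 0x2E → acc = 0x79
  '9' = 0x39 → acc = 0x40
Checksum = 0x40.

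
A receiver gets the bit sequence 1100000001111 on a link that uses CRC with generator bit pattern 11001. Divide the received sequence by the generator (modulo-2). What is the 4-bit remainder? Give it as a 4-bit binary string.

0001

Modulo-2 division of 1100000001111 by 11001:
  pos 0: 11000 XOR 11001 = 00001
  pos 4: 10000 XOR 11001 = 01001
  pos 5: 10011 XOR 11001 = 01010
  pos 6: 10101 XOR 11001 = 01100
  pos 7: 11001 XOR 11001 = 00000
Remainder = 0001 (nonzero — an error is detected).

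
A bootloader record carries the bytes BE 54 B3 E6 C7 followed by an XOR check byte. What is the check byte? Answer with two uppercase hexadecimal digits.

XOR the bytes together:
  start with 0xBE
  0xBE ⊕ 0x54 = 0xEA
  0xEA ⊕ 0xB3 = 0x59
  0x59 ⊕ 0xE6 = 0xBF
  0xBF ⊕ 0xC7 = 0x78

78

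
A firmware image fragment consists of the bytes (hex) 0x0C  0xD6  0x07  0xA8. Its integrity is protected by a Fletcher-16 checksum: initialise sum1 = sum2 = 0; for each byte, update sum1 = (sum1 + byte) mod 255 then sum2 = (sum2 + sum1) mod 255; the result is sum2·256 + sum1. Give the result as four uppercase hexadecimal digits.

Running sums (mod 255):
  after byte 0 (0x0C): sum1=12, sum2=12
  after byte 1 (0xD6): sum1=226, sum2=238
  after byte 2 (0x07): sum1=233, sum2=216
  after byte 3 (0xA8): sum1=146, sum2=107
Checksum = sum2·256 + sum1 = 107·256 + 146 = 27538 = 0x6B92.

6B92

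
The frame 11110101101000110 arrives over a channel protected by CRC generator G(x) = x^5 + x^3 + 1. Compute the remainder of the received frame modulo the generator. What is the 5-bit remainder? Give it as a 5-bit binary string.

Modulo-2 division of 11110101101000110 by 101001:
  pos 0: 111101 XOR 101001 = 010100
  pos 1: 101000 XOR 101001 = 000001
  pos 6: 111010 XOR 101001 = 010011
  pos 7: 100110 XOR 101001 = 001111
  pos 9: 111101 XOR 101001 = 010100
  pos 10: 101001 XOR 101001 = 000000
Remainder = 00000 (zero — the frame passes the CRC check).

00000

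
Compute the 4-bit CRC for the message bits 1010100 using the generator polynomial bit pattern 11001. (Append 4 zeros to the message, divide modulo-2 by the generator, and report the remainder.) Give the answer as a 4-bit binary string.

Append 4 zeros: 10101000000. Divide by 11001 (XOR where the leading bit is 1):
  pos 0: 10101 XOR 11001 = 01100
  pos 1: 11000 XOR 11001 = 00001
  pos 5: 10000 XOR 11001 = 01001
  pos 6: 10010 XOR 11001 = 01011
Remainder (last 4 bits) = 1011. This is the CRC / FCS.

1011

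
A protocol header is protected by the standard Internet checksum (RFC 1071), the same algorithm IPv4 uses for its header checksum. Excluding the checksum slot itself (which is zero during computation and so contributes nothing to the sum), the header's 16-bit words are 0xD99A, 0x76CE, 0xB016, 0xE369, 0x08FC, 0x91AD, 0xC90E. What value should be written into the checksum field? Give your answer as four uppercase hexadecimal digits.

One's-complement addition (fold any carry out of bit 15 back into bit 0):
  0xD99A + 0x76CE = 0x15068 → wrap carry → 0x5069
  0x5069 + 0xB016 = 0x1007F → wrap carry → 0x0080
  0x0080 + 0xE369 = 0x0E3E9
  0xE3E9 + 0x08FC = 0x0ECE5
  0xECE5 + 0x91AD = 0x17E92 → wrap carry → 0x7E93
  0x7E93 + 0xC90E = 0x147A1 → wrap carry → 0x47A2
One's-complement sum = 0x47A2.
Checksum = ~0x47A2 & 0xFFFF = 0xB85D.

B85D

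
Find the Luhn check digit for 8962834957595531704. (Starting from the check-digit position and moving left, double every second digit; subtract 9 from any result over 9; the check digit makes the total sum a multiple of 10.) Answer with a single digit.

8

Partial digits right→left: 4 0 7 1 3 5 5 9 5 7 5 9 4 3 8 2 6 9 8
Double every second digit counting from the check-digit position (so the 1st, 3rd, 5th, ... of the partial from the right).
  doubled (with −9 where >9): 8 5 6 1 1 1 8 7 3 7 → sum 47
  kept as-is: 0 1 5 9 7 9 3 2 9 → sum 45
Total = 47 + 45 = 92.
Check digit = (10 − (92 mod 10)) mod 10 = 8.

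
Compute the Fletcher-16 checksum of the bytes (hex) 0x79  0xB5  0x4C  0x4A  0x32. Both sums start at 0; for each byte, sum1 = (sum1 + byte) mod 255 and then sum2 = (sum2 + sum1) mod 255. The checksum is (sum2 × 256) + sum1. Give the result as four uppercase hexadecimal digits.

Running sums (mod 255):
  after byte 0 (0x79): sum1=121, sum2=121
  after byte 1 (0xB5): sum1=47, sum2=168
  after byte 2 (0x4C): sum1=123, sum2=36
  after byte 3 (0x4A): sum1=197, sum2=233
  after byte 4 (0x32): sum1=247, sum2=225
Checksum = sum2·256 + sum1 = 225·256 + 247 = 57847 = 0xE1F7.

E1F7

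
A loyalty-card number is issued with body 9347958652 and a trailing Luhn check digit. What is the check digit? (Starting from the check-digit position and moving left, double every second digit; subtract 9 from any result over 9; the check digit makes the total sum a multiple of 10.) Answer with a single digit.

6

Partial digits right→left: 2 5 6 8 5 9 7 4 3 9
Double every second digit counting from the check-digit position (so the 1st, 3rd, 5th, ... of the partial from the right).
  doubled (with −9 where >9): 4 3 1 5 6 → sum 19
  kept as-is: 5 8 9 4 9 → sum 35
Total = 19 + 35 = 54.
Check digit = (10 − (54 mod 10)) mod 10 = 6.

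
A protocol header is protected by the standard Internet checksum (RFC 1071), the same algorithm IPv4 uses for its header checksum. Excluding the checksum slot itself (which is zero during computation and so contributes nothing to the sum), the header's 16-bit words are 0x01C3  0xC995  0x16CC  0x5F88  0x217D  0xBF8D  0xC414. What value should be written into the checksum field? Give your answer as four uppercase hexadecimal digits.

One's-complement addition (fold any carry out of bit 15 back into bit 0):
  0x01C3 + 0xC995 = 0x0CB58
  0xCB58 + 0x16CC = 0x0E224
  0xE224 + 0x5F88 = 0x141AC → wrap carry → 0x41AD
  0x41AD + 0x217D = 0x0632A
  0x632A + 0xBF8D = 0x122B7 → wrap carry → 0x22B8
  0x22B8 + 0xC414 = 0x0E6CC
One's-complement sum = 0xE6CC.
Checksum = ~0xE6CC & 0xFFFF = 0x1933.

1933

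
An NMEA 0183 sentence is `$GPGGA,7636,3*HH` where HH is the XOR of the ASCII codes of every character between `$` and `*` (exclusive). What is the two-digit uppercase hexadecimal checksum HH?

XOR the ASCII codes of the payload characters:
  'G' = 0x47 → acc = 0x47
  'P' = 0x50 → acc = 0x17
  'G' = 0x47 → acc = 0x50
  'G' = 0x47 → acc = 0x17
  'A' = 0x41 → acc = 0x56
  ',' = 0x2C → acc = 0x7A
  '7' = 0x37 → acc = 0x4D
  '6' = 0x36 → acc = 0x7B
  '3' = 0x33 → acc = 0x48
  '6' = 0x36 → acc = 0x7E
  ',' = 0x2C → acc = 0x52
  '3' = 0x33 → acc = 0x61
Checksum = 0x61.

61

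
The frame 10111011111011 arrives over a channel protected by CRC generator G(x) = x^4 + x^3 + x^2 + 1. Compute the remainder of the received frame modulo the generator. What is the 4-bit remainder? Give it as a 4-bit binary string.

Modulo-2 division of 10111011111011 by 11101:
  pos 0: 10111 XOR 11101 = 01010
  pos 1: 10100 XOR 11101 = 01001
  pos 2: 10011 XOR 11101 = 01110
  pos 3: 11101 XOR 11101 = 00000
  pos 8: 11101 XOR 11101 = 00000
Remainder = 0001 (nonzero — an error is detected).

0001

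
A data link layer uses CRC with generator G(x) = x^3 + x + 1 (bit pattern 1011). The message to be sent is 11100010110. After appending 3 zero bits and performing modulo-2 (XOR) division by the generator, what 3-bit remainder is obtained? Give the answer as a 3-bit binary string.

Append 3 zeros: 11100010110000. Divide by 1011 (XOR where the leading bit is 1):
  pos 0: 1110 XOR 1011 = 0101
  pos 1: 1010 XOR 1011 = 0001
  pos 4: 1010 XOR 1011 = 0001
  pos 7: 1110 XOR 1011 = 0101
  pos 8: 1010 XOR 1011 = 0001
Remainder (last 3 bits) = 100. This is the CRC / FCS.

100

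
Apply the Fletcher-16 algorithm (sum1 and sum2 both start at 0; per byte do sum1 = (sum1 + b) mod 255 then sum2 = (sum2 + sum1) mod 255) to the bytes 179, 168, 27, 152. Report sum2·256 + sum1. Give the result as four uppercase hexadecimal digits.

Running sums (mod 255):
  after byte 0 (179): sum1=179, sum2=179
  after byte 1 (168): sum1=92, sum2=16
  after byte 2 (27): sum1=119, sum2=135
  after byte 3 (152): sum1=16, sum2=151
Checksum = sum2·256 + sum1 = 151·256 + 16 = 38672 = 0x9710.

9710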